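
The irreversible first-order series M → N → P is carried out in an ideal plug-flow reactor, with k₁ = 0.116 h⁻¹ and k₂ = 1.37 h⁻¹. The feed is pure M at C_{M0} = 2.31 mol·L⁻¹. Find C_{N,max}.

0.156 mol·L⁻¹

At the optimum, C_{N,max}/C_{M0} = (k₁/k₂)^[k₂/(k₂−k₁)].
= (0.116/1.37)^(1.37/(1.37−0.116)) = (0.08467)^(1.093) = 0.06738.
C_{N,max} = 0.06738×2.31 = 0.156 mol·L⁻¹.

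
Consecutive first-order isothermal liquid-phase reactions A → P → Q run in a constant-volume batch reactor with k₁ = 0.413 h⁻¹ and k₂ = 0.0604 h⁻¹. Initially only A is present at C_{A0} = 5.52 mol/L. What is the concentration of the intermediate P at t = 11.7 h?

Solving the coupled first-order balances gives C_P(t) = [k₁/(k₂−k₁)]·C_{A0}·(e^(−k₁t) − e^(−k₂t)).
e^(−k₁t) = e^(−0.413×11.7) = e^(−4.832) = 0.007970; e^(−k₂t) = e^(−0.7067) = 0.4933.
C_P = 0.413×5.52/(0.0604−0.413) × (0.007970−0.4933) = (-6.466)×(-0.4853) = 3.138 mol/L.

3.14 mol/L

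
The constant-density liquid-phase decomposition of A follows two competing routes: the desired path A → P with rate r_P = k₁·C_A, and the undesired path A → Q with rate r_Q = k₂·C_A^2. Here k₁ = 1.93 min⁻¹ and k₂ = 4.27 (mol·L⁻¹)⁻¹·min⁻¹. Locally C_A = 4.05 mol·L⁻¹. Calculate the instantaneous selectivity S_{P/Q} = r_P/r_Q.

0.112

S_{P/Q} = r_P/r_Q = (k₁·C_A)/(k₂·C_A^2) = (k₁/k₂)·C_A⁻¹.
= (1.93×4.050) / (4.27×4.050^2) = 7.816/70.04 = 0.112.
The undesired path is higher order in A, so low C_A (CSTR or dilute feed) favours P.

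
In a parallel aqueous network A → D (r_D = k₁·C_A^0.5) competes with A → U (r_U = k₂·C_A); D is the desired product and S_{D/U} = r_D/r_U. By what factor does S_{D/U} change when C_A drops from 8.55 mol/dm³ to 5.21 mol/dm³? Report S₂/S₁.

1.28

S_{D/U} = (k₁/k₂)·C_A^-0.5, so S₂/S₁ = (C_{A,2}/C_{A,1})^-0.5.
= (5.21/8.55)^(-0.5) = (0.6094)^(-0.5) = 1.28.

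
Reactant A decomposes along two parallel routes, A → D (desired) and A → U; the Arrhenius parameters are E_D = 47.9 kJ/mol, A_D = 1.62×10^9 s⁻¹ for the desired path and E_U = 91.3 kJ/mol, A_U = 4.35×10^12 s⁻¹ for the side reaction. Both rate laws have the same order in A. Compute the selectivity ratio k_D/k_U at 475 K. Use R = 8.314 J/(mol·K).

With equal orders, S_{D/U} = k_D/k_U = (A_D/A_U)·exp[(E_U−E_D)/(RT)].
(E_U−E_D)/(RT) = (91.3−47.9)×10³/(8.314×475) = 43400/3949 = 10.99.
k_D/k_U = (1.62×10^9/4.35×10^12)·exp(10.99) = 3.724×10^-4 × 59261 = 22.1.

22.1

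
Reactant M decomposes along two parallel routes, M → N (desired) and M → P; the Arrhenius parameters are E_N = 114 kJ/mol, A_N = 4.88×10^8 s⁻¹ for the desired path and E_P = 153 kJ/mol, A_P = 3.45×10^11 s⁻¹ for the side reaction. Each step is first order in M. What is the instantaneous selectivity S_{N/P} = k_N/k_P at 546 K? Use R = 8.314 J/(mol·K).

7.62

k_N/k_P = (A_N/A_P)·exp[−(E_N−E_P)/(RT)] = (A_N/A_P)·exp[(E_P−E_N)/(RT)].
(E_P−E_N)/(RT) = (153−114)×10³/(8.314×546) = 39000/4539 = 8.591.
k_N/k_P = (4.88×10^8/3.45×10^11)·exp(8.591) = 0.001414 × 5385 = 7.62.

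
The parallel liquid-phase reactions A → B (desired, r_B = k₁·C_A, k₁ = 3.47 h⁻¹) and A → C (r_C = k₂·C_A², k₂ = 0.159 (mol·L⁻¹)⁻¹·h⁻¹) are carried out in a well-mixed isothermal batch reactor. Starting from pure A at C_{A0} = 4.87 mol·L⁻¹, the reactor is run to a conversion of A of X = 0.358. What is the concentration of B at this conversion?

C_A = C_{A0}(1−X) = 3.127 mol·L⁻¹.
Along a PFR/batch, dC_B/dC_A = −r_B/(r_B+r_C) = −k₁/(k₁+k₂·C_A).
Integrating from C_{A0} to C_A: C_B = (3.47/0.159)·ln[(3.47+0.159·4.87)/(3.47+0.159·3.13)] = 21.82·ln(4.244/3.967) = 1.474 mol·L⁻¹.

1.47 mol·L⁻¹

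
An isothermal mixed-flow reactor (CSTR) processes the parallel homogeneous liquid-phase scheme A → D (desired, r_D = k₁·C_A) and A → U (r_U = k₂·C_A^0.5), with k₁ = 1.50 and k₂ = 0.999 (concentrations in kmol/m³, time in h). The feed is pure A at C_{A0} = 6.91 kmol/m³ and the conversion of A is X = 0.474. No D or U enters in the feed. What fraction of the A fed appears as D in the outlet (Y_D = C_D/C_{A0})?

0.351

Exit C_A = C_{A0}(1−X) = 6.91×0.526 = 3.635 kmol/m³.
A CSTR operates uniformly at the exit composition, giving r_D = 5.452 and r_U = 1.905 (each k·C_A^n at C_A = 3.635).
Fraction of consumed A going to D: r_D/(r_D+r_U) = 0.7411.
C_D = 0.7411·C_{A0}·X = 0.7411×6.91×0.474 = 2.43 kmol/m³; Y_D = C_D/C_{A0} = 0.351.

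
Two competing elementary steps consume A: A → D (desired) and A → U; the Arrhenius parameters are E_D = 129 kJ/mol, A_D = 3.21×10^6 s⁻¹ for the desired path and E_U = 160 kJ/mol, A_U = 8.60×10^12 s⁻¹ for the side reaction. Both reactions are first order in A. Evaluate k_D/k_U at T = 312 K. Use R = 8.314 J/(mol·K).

With equal orders, S_{D/U} = k_D/k_U = (A_D/A_U)·exp[(E_U−E_D)/(RT)].
(E_U−E_D)/(RT) = (160−129)×10³/(8.314×312) = 31000/2594 = 11.95.
k_D/k_U = (3.21×10^6/8.60×10^12)·exp(11.95) = 3.733×10^-7 × 1.549×10^5 = 0.0578.
Since E_D < E_U, lowering the temperature improves selectivity toward D.

0.0578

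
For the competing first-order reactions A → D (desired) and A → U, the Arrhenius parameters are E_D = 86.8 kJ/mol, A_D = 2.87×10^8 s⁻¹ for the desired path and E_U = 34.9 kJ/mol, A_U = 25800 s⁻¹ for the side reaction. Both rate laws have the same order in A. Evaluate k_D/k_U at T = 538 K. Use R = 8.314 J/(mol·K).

0.102

With equal orders, S_{D/U} = k_D/k_U = (A_D/A_U)·exp[(E_U−E_D)/(RT)].
(E_U−E_D)/(RT) = (34.9−86.8)×10³/(8.314×538) = -51900/4473 = -11.60.
k_D/k_U = (2.87×10^8/25800)·exp(-11.60) = 11124 × 9.137×10^-6 = 0.102.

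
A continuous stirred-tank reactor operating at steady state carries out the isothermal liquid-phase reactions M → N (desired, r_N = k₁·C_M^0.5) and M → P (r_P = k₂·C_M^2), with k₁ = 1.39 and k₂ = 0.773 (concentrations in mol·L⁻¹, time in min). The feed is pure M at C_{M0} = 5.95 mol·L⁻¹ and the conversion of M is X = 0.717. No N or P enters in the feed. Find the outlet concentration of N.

1.93 mol·L⁻¹

Exit C_M = C_{M0}(1−X) = 5.95×0.283 = 1.684 mol·L⁻¹.
A CSTR operates uniformly at the exit composition, giving r_N = 1.804 and r_P = 2.192 (each k·C_M^n at C_M = 1.684).
Fraction of consumed M going to N: r_N/(r_N+r_P) = 0.4514.
C_N = 0.4514·C_{M0}·X = 0.4514×5.95×0.717 = 1.93 mol·L⁻¹.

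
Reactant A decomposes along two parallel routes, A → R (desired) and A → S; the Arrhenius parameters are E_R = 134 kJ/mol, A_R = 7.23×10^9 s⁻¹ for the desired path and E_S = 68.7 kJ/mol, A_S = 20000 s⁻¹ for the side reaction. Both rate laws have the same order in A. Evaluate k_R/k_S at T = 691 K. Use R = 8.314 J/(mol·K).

k_R/k_S = (A_R/A_S)·exp[−(E_R−E_S)/(RT)] = (A_R/A_S)·exp[(E_S−E_R)/(RT)].
(E_S−E_R)/(RT) = (68.7−134)×10³/(8.314×691) = -65300/5745 = -11.37.
k_R/k_S = (7.23×10^9/20000)·exp(-11.37) = 3.615×10^5 × 1.158×10^-5 = 4.19.
Since E_R > E_S, raising the temperature improves selectivity toward R.

4.19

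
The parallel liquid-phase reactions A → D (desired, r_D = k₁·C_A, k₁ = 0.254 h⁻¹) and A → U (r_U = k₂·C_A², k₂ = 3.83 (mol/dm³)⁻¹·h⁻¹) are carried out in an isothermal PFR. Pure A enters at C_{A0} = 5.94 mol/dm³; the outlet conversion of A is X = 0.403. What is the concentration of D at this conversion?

C_A = C_{A0}(1−X) = 3.546 mol/dm³.
Along a PFR/batch, dC_D/dC_A = −r_D/(r_D+r_U) = −k₁/(k₁+k₂·C_A).
Integrating from C_{A0} to C_A: C_D = (0.254/3.83)·ln[(0.254+3.83·5.94)/(0.254+3.83·3.55)] = 0.06632·ln(23.00/13.84) = 0.03372 mol/dm³.

0.0337 mol/dm³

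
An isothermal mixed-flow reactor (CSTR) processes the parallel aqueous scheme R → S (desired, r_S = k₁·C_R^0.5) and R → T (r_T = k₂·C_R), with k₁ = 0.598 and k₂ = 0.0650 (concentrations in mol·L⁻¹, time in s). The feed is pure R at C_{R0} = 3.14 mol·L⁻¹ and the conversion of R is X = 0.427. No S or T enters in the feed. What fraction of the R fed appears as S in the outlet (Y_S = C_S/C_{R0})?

Exit C_R = C_{R0}(1−X) = 3.14×0.573 = 1.799 mol·L⁻¹.
In a CSTR the entire volume is at exit conditions, so r_S = 0.598×1.799^0.5 = 0.8021 and r_T = 0.0650×1.799 = 0.1169.
Fraction of consumed R going to S: r_S/(r_S+r_T) = 0.8728.
C_S = 0.8728·C_{R0}·X = 0.8728×3.14×0.427 = 1.17 mol·L⁻¹; Y_S = C_S/C_{R0} = 0.373.

0.373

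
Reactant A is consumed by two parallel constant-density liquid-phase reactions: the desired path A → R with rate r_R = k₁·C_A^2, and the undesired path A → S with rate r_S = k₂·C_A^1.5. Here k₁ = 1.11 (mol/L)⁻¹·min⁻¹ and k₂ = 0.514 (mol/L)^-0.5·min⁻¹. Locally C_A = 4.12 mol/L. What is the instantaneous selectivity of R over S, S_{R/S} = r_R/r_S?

S_{R/S} = r_R/r_S = (k₁·C_A^2)/(k₂·C_A^1.5) = (k₁/k₂)·C_A^0.5.
= (1.11×4.120^2) / (0.514×4.120^1.5) = 18.84/4.298 = 4.38.

4.38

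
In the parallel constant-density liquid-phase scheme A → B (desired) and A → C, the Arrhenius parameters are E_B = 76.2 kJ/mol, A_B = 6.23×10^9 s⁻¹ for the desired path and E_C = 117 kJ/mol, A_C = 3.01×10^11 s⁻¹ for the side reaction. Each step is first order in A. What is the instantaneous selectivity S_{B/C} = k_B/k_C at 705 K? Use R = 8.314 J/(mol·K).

k_B/k_C = (A_B/A_C)·exp[−(E_B−E_C)/(RT)] = (A_B/A_C)·exp[(E_C−E_B)/(RT)].
(E_C−E_B)/(RT) = (117−76.2)×10³/(8.314×705) = 40800/5861 = 6.961.
k_B/k_C = (6.23×10^9/3.01×10^11)·exp(6.961) = 0.02070 × 1055 = 21.8.
Since E_B < E_C, lowering the temperature improves selectivity toward B.

21.8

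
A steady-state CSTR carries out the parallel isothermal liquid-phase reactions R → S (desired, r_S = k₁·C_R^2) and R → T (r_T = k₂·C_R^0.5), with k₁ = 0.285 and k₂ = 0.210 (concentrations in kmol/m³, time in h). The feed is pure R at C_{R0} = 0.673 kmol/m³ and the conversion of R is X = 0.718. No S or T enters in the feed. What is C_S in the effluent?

0.0488 kmol/m³

Exit C_R = C_{R0}(1−X) = 0.673×0.282 = 0.1898 kmol/m³.
A CSTR operates uniformly at the exit composition, giving r_S = 0.01027 and r_T = 0.09149 (each k·C_R^n at C_R = 0.1898).
Fraction of consumed R going to S: r_S/(r_S+r_T) = 0.1009.
C_S = 0.1009·C_{R0}·X = 0.1009×0.673×0.718 = 0.0488 kmol/m³.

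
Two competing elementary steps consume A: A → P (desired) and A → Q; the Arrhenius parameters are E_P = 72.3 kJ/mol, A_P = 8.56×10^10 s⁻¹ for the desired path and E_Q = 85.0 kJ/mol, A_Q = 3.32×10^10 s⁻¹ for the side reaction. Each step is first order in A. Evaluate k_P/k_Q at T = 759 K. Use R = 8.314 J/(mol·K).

19.3

k_P/k_Q = (A_P/A_Q)·exp[−(E_P−E_Q)/(RT)] = (A_P/A_Q)·exp[(E_Q−E_P)/(RT)].
(E_Q−E_P)/(RT) = (85.0−72.3)×10³/(8.314×759) = 12700/6310 = 2.013.
k_P/k_Q = (8.56×10^10/3.32×10^10)·exp(2.013) = 2.578 × 7.483 = 19.3.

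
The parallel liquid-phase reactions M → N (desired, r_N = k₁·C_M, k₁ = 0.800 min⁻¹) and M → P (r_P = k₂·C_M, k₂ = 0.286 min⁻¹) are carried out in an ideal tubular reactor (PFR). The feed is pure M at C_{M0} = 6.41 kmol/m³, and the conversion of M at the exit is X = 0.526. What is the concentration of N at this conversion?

2.48 kmol/m³

C_M = C_{M0}(1−X) = 3.038 kmol/m³.
Both paths are first order in M, so the instantaneous fraction to N is constant: dC_N/d(−C_M) = k₁/(k₁+k₂) = 0.7366.
C_N = 0.7366·(C_{M0}−C_M) = 0.7366×3.372 = 2.48 kmol/m³.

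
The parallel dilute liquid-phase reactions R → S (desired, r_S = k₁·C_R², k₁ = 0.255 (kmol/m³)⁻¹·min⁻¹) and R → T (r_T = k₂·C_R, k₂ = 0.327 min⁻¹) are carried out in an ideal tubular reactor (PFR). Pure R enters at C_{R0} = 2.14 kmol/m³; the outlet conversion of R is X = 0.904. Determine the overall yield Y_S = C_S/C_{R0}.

0.405

C_R = C_{R0}(1−X) = 0.2054 kmol/m³.
Along a PFR/batch, dC_T/dC_R = −r_T/(r_S+r_T) = −k₂/(k₂+k₁·C_R).
Integrating from C_{R0} to C_R: C_T = (0.327/0.255)·ln[(0.327+0.255·2.14)/(0.327+0.255·0.205)] = 1.282·ln(0.8727/0.3794) = 1.068 kmol/m³.
Then C_S = (C_{R0}−C_R) − C_T = 1.935 − 1.068 = 0.8663 kmol/m³.
Y_S = C_S/C_{R0} = 0.8663/2.14 = 0.405.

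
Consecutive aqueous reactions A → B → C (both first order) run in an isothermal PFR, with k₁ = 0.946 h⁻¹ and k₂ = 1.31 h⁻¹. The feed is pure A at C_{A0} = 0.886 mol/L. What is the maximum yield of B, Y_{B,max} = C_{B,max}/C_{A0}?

At the optimum, C_{B,max}/C_{A0} = (k₁/k₂)^[k₂/(k₂−k₁)].
= (0.946/1.31)^(1.31/(1.31−0.946)) = (0.7221)^(3.599) = 0.3099.

0.310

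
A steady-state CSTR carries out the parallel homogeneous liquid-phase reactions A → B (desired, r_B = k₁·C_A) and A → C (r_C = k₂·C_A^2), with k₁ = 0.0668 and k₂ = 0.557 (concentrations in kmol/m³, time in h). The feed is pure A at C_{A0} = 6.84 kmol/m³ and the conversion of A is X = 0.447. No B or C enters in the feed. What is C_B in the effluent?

Exit C_A = C_{A0}(1−X) = 6.84×0.553 = 3.783 kmol/m³.
Rates in a CSTR are evaluated at the outlet concentration: r_B = 0.0668×3.783 = 0.2527, r_C = 0.557×3.783^2 = 7.969.
Fraction of consumed A going to B: r_B/(r_B+r_C) = 0.03073.
C_B = 0.03073·C_{A0}·X = 0.03073×6.84×0.447 = 0.0940 kmol/m³.

0.0940 kmol/m³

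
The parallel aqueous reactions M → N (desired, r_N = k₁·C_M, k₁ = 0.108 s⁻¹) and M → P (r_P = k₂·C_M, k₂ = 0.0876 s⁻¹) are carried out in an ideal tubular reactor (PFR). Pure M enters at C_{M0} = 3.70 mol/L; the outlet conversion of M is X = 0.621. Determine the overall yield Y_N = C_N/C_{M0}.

C_M = C_{M0}(1−X) = 1.402 mol/L.
Both paths are first order in M, so the instantaneous fraction to N is constant: dC_N/d(−C_M) = k₁/(k₁+k₂) = 0.5521.
C_N = 0.5521·(C_{M0}−C_M) = 0.5521×2.298 = 1.27 mol/L.
Y_N = C_N/C_{M0} = 1.269/3.70 = 0.343.

0.343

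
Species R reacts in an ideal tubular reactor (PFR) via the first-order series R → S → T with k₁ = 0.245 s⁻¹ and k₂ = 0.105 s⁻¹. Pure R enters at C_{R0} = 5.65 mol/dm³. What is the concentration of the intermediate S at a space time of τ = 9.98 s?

Solving the coupled first-order balances gives C_S(τ) = [k₁/(k₂−k₁)]·C_{R0}·(e^(−k₁τ) − e^(−k₂τ)).
e^(−k₁τ) = e^(−0.245×9.98) = e^(−2.445) = 0.08672; e^(−k₂τ) = e^(−1.048) = 0.3507.
C_S = 0.245×5.65/(0.105−0.245) × (0.08672−0.3507) = (-9.887)×(-0.2640) = 2.610 mol/dm³.

2.61 mol/dm³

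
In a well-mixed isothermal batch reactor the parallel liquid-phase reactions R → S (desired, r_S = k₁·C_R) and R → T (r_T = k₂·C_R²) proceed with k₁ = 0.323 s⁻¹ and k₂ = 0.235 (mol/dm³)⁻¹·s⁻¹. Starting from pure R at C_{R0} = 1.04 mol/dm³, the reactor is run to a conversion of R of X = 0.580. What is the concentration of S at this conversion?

C_R = C_{R0}(1−X) = 0.4368 mol/dm³.
Along a PFR/batch, dC_S/dC_R = −r_S/(r_S+r_T) = −k₁/(k₁+k₂·C_R).
Integrating from C_{R0} to C_R: C_S = (0.323/0.235)·ln[(0.323+0.235·1.04)/(0.323+0.235·0.437)] = 1.374·ln(0.5674/0.4256) = 0.3951 mol/dm³.

0.395 mol/dm³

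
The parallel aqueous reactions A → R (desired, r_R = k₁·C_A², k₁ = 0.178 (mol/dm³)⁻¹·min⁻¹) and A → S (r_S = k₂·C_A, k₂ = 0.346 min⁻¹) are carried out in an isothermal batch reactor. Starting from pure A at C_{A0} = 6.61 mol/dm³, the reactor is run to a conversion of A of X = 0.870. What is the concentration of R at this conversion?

C_A = C_{A0}(1−X) = 0.8593 mol/dm³.
Along a PFR/batch, dC_S/dC_A = −r_S/(r_R+r_S) = −k₂/(k₂+k₁·C_A).
Integrating from C_{A0} to C_A: C_S = (0.346/0.178)·ln[(0.346+0.178·6.61)/(0.346+0.178·0.859)] = 1.944·ln(1.523/0.4990) = 2.169 mol/dm³.
Then C_R = (C_{A0}−C_A) − C_S = 5.751 − 2.169 = 3.582 mol/dm³.

3.58 mol/dm³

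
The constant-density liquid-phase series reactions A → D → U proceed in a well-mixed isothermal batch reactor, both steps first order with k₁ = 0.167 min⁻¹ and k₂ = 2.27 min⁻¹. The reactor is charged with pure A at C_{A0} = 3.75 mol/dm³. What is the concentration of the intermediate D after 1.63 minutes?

The intermediate concentration in a first-order A→B→C sequence is C_D = k₁C_{A0}(e^(−k₁t) − e^(−k₂t))/(k₂−k₁).
e^(−k₁t) = e^(−0.167×1.63) = e^(−0.2722) = 0.7617; e^(−k₂t) = e^(−3.700) = 0.02472.
C_D = 0.167×3.75/(2.27−0.167) × (0.7617−0.02472) = 0.2978×0.7370 = 0.2195 mol/dm³.

0.219 mol/dm³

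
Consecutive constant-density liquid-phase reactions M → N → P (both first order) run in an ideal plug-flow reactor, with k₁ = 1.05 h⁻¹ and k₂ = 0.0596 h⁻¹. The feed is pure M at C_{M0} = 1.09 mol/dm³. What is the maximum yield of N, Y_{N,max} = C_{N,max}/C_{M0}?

Evaluating C_N at τ_opt = ln(k₂/k₁)/(k₂−k₁) gives C_{N,max}/C_{M0} = (k₁/k₂)^[k₂/(k₂−k₁)].
= (1.05/0.0596)^(0.0596/(0.0596−1.05)) = (17.62)^(-0.06018) = 0.8414.

0.841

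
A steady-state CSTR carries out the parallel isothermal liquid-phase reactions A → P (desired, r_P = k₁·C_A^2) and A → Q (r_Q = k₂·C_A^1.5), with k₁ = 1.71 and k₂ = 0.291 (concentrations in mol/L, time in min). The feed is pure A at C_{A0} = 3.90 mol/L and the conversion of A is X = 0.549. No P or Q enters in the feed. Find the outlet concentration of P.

Exit C_A = C_{A0}(1−X) = 3.90×0.451 = 1.759 mol/L.
In a CSTR the entire volume is at exit conditions, so r_P = 1.71×1.759^2 = 5.290 and r_Q = 0.291×1.759^1.5 = 0.6788.
Fraction of consumed A going to P: r_P/(r_P+r_Q) = 0.8863.
C_P = 0.8863·C_{A0}·X = 0.8863×3.90×0.549 = 1.90 mol/L.

1.90 mol/L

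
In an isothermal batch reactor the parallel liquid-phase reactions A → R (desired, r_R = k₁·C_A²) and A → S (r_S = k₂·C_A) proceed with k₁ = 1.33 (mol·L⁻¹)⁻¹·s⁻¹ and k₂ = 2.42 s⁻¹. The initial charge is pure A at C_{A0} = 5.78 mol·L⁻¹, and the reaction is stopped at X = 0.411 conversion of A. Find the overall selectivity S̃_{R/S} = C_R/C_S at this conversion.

C_A = C_{A0}(1−X) = 3.404 mol·L⁻¹.
Along a PFR/batch, dC_S/dC_A = −r_S/(r_R+r_S) = −k₂/(k₂+k₁·C_A).
Integrating from C_{A0} to C_A: C_S = (2.42/1.33)·ln[(2.42+1.33·5.78)/(2.42+1.33·3.40)] = 1.820·ln(10.11/6.948) = 0.6820 mol·L⁻¹.
Then C_R = (C_{A0}−C_A) − C_S = 2.376 − 0.6820 = 1.694 mol·L⁻¹.
S̃_{R/S} = C_R/C_S = 1.694/0.6820 = 2.48.

2.48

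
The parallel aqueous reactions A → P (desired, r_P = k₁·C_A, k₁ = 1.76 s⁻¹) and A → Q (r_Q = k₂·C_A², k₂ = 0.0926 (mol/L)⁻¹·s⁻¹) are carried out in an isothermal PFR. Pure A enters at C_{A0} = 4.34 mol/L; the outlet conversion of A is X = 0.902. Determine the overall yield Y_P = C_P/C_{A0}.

C_A = C_{A0}(1−X) = 0.4253 mol/L.
Along a PFR/batch, dC_P/dC_A = −r_P/(r_P+r_Q) = −k₁/(k₁+k₂·C_A).
Integrating from C_{A0} to C_A: C_P = (1.76/0.0926)·ln[(1.76+0.0926·4.34)/(1.76+0.0926·0.425)] = 19.01·ln(2.162/1.799) = 3.488 mol/L.
Y_P = C_P/C_{A0} = 3.488/4.34 = 0.804.

0.804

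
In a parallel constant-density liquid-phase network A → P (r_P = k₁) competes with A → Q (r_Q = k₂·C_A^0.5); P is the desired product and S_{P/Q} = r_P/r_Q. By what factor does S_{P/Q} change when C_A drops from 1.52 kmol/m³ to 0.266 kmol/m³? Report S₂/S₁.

2.39

S_{P/Q} = (k₁/k₂)·C_A^-0.5, so S₂/S₁ = (C_{A,2}/C_{A,1})^-0.5.
= (0.266/1.52)^(-0.5) = (0.1750)^(-0.5) = 2.39.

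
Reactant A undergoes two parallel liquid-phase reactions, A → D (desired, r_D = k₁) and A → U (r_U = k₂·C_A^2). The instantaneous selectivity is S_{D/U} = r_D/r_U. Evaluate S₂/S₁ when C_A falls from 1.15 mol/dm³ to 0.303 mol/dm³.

14.4

S_{D/U} = (k₁/k₂)·C_A^-2, so S₂/S₁ = (C_{A,2}/C_{A,1})^-2.
= (0.303/1.15)^(-2) = (0.2635)^(-2) = 14.4.
Selectivity toward D rises as C_A falls — low-concentration operation is favoured.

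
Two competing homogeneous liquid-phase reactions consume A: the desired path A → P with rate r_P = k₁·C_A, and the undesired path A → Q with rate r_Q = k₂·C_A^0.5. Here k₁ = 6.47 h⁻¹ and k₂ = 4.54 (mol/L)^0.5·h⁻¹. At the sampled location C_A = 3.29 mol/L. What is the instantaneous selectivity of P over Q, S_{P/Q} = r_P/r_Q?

S_{P/Q} = r_P/r_Q = (k₁·C_A)/(k₂·C_A^0.5) = (k₁/k₂)·C_A^0.5.
= (6.47×3.290) / (4.54×3.290^0.5) = 21.29/8.235 = 2.58.
Since the desired path is higher order in A, keeping C_A high (PFR or concentrated feed) favours P.

2.58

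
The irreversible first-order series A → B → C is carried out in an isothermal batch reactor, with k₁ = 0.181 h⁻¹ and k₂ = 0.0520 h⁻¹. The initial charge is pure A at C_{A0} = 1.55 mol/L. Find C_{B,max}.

0.938 mol/L

For a first-order series the maximum intermediate yield is C_{B,max}/C_{A0} = (k₁/k₂)^[k₂/(k₂−k₁)].
= (0.181/0.0520)^(0.0520/(0.0520−0.181)) = (3.481)^(-0.4031) = 0.6049.
C_{B,max} = 0.6049×1.55 = 0.938 mol/L.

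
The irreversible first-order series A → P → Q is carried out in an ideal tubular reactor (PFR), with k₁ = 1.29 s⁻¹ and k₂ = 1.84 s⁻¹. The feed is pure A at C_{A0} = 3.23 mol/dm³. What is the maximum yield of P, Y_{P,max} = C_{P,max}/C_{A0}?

At the optimum, C_{P,max}/C_{A0} = (k₁/k₂)^[k₂/(k₂−k₁)].
= (1.29/1.84)^(1.84/(1.84−1.29)) = (0.7011)^(3.345) = 0.3048.

0.305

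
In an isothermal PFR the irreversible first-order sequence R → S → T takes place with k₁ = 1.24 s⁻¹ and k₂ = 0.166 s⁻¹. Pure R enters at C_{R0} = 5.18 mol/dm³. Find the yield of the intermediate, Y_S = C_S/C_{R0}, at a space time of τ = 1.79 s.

Solving the coupled first-order balances gives C_S(τ) = [k₁/(k₂−k₁)]·C_{R0}·(e^(−k₁τ) − e^(−k₂τ)).
e^(−k₁τ) = e^(−1.24×1.79) = e^(−2.220) = 0.1087; e^(−k₂τ) = e^(−0.2971) = 0.7429.
C_S = 1.24×5.18/(0.166−1.24) × (0.1087−0.7429) = (-5.981)×(-0.6343) = 3.793 mol/dm³.
Y_S = C_S/C_{R0} = 3.793/5.18 = 0.732.

0.732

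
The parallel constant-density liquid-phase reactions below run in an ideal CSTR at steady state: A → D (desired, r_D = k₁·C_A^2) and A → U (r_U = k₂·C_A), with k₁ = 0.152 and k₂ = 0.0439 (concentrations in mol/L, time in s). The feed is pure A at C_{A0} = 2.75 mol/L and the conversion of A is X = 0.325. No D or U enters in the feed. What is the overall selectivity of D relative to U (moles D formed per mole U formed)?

6.43

Exit C_A = C_{A0}(1−X) = 2.75×0.675 = 1.856 mol/L.
Rates in a CSTR are evaluated at the outlet concentration: r_D = 0.152×1.856^2 = 0.5237, r_U = 0.0439×1.856 = 0.08149.
Overall selectivity = C_D/C_U = r_Dτ/(r_Uτ) = r_D/r_U = 6.43.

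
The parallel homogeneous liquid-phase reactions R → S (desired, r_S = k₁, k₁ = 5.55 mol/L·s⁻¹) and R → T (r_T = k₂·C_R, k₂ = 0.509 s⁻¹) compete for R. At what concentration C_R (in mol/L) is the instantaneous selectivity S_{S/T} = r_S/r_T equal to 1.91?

5.71 mol/L

S_{S/T} = (k₁/k₂)·C_R⁻¹ ⇒ C_R = (S·k₂/k₁)^(-1).
= (1.91×0.509/5.55)^(-1) = (0.1752)^(-1) = 5.71 mol/L.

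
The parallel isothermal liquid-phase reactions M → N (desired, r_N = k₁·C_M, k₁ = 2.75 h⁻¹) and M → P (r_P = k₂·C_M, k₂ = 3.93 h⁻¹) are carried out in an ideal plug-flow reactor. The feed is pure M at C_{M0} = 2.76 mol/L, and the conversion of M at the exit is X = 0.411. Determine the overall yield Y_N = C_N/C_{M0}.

0.169

C_M = C_{M0}(1−X) = 1.626 mol/L.
Both paths are first order in M, so the instantaneous fraction to N is constant: dC_N/d(−C_M) = k₁/(k₁+k₂) = 0.4117.
C_N = 0.4117·(C_{M0}−C_M) = 0.4117×1.134 = 0.467 mol/L.
Y_N = C_N/C_{M0} = 0.4670/2.76 = 0.169.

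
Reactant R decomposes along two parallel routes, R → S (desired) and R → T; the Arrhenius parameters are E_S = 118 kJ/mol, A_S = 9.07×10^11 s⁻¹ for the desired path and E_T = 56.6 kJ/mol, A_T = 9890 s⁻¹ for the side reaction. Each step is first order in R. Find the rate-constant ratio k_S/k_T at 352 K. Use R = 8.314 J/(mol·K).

k_S/k_T = (A_S/A_T)·exp[−(E_S−E_T)/(RT)] = (A_S/A_T)·exp[(E_T−E_S)/(RT)].
(E_T−E_S)/(RT) = (56.6−118)×10³/(8.314×352) = -61400/2927 = -20.98.
k_S/k_T = (9.07×10^11/9890)·exp(-20.98) = 9.171×10^7 × 7.732×10^-10 = 0.0709.

0.0709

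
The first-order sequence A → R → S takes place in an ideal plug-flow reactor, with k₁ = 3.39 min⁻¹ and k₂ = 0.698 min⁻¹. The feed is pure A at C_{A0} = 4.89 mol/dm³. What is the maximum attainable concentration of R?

3.25 mol/dm³

Evaluating C_R at τ_opt = ln(k₂/k₁)/(k₂−k₁) gives C_{R,max}/C_{A0} = (k₁/k₂)^[k₂/(k₂−k₁)].
= (3.39/0.698)^(0.698/(0.698−3.39)) = (4.857)^(-0.2593) = 0.6638.
C_{R,max} = 0.6638×4.89 = 3.25 mol/dm³.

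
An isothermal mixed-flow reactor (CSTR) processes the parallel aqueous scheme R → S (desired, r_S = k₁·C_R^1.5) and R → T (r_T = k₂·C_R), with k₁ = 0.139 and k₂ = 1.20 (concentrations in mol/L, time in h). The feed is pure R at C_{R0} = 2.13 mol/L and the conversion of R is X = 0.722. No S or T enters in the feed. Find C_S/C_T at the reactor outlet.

Exit C_R = C_{R0}(1−X) = 2.13×0.278 = 0.5921 mol/L.
A CSTR operates uniformly at the exit composition, giving r_S = 0.06334 and r_T = 0.7106 (each k·C_R^n at C_R = 0.5921).
Overall selectivity = C_S/C_T = r_Sτ/(r_Tτ) = r_S/r_T = 0.0891.

0.0891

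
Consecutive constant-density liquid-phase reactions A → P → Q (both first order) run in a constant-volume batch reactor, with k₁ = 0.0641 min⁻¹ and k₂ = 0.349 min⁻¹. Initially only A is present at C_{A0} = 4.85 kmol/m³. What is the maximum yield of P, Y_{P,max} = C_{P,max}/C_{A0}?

0.125

For a first-order series the maximum intermediate yield is C_{P,max}/C_{A0} = (k₁/k₂)^[k₂/(k₂−k₁)].
= (0.0641/0.349)^(0.349/(0.349−0.0641)) = (0.1837)^(1.225) = 0.1254.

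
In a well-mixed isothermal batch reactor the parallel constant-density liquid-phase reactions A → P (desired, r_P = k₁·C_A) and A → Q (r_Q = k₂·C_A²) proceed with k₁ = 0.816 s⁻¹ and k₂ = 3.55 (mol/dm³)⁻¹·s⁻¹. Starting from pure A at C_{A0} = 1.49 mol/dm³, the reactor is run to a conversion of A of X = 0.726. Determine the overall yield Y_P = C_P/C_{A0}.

0.153

C_A = C_{A0}(1−X) = 0.4083 mol/dm³.
Along a PFR/batch, dC_P/dC_A = −r_P/(r_P+r_Q) = −k₁/(k₁+k₂·C_A).
Integrating from C_{A0} to C_A: C_P = (0.816/3.55)·ln[(0.816+3.55·1.49)/(0.816+3.55·0.408)] = 0.2299·ln(6.105/2.265) = 0.2279 mol/dm³.
Y_P = C_P/C_{A0} = 0.2279/1.49 = 0.153.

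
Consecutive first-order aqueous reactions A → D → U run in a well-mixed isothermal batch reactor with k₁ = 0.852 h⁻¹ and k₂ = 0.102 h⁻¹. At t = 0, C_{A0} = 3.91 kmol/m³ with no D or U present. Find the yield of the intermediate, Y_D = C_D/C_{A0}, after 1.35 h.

0.630

The intermediate concentration in a first-order A→B→C sequence is C_D = k₁C_{A0}(e^(−k₁t) − e^(−k₂t))/(k₂−k₁).
e^(−k₁t) = e^(−0.852×1.35) = e^(−1.150) = 0.3166; e^(−k₂t) = e^(−0.1377) = 0.8714.
C_D = 0.852×3.91/(0.102−0.852) × (0.3166−0.8714) = (-4.442)×(-0.5548) = 2.464 kmol/m³.
Y_D = C_D/C_{A0} = 2.464/3.91 = 0.630.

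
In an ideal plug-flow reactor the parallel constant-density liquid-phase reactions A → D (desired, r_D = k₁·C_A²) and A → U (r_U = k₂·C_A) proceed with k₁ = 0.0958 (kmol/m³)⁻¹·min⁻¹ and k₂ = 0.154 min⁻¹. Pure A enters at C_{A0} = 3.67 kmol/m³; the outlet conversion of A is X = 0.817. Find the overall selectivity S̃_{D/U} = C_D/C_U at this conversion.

C_A = C_{A0}(1−X) = 0.6716 kmol/m³.
Along a PFR/batch, dC_U/dC_A = −r_U/(r_D+r_U) = −k₂/(k₂+k₁·C_A).
Integrating from C_{A0} to C_A: C_U = (0.154/0.0958)·ln[(0.154+0.0958·3.67)/(0.154+0.0958·0.672)] = 1.608·ln(0.5056/0.2183) = 1.350 kmol/m³.
Then C_D = (C_{A0}−C_A) − C_U = 2.998 − 1.350 = 1.649 kmol/m³.
S̃_{D/U} = C_D/C_U = 1.649/1.350 = 1.22.

1.22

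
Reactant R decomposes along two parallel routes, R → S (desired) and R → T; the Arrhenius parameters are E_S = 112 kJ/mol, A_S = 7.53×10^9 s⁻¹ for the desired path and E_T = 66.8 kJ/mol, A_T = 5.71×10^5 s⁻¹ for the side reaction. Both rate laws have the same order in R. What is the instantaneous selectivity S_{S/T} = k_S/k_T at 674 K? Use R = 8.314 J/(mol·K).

4.14

k_S/k_T = (A_S/A_T)·exp[−(E_S−E_T)/(RT)] = (A_S/A_T)·exp[(E_T−E_S)/(RT)].
(E_T−E_S)/(RT) = (66.8−112)×10³/(8.314×674) = -45200/5604 = -8.066.
k_S/k_T = (7.53×10^9/5.71×10^5)·exp(-8.066) = 13187 × 3.140×10^-4 = 4.14.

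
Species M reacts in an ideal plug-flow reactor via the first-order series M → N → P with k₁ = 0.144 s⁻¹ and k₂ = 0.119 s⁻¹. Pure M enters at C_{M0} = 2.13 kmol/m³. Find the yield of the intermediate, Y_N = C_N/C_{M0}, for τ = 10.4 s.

The intermediate concentration in a first-order A→B→C sequence is C_N = k₁C_{M0}(e^(−k₁τ) − e^(−k₂τ))/(k₂−k₁).
e^(−k₁τ) = e^(−0.144×10.4) = e^(−1.498) = 0.2237; e^(−k₂τ) = e^(−1.238) = 0.2901.
C_N = 0.144×2.13/(0.119−0.144) × (0.2237−0.2901) = (-12.27)×(-0.06641) = 0.8148 kmol/m³.
Y_N = C_N/C_{M0} = 0.8148/2.13 = 0.383.

0.383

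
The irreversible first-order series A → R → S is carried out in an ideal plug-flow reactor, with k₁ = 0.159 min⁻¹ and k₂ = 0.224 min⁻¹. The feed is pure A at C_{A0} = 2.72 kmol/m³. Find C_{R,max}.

Evaluating C_R at τ_opt = ln(k₂/k₁)/(k₂−k₁) gives C_{R,max}/C_{A0} = (k₁/k₂)^[k₂/(k₂−k₁)].
= (0.159/0.224)^(0.224/(0.224−0.159)) = (0.7098)^(3.446) = 0.3069.
C_{R,max} = 0.3069×2.72 = 0.835 kmol/m³.

0.835 kmol/m³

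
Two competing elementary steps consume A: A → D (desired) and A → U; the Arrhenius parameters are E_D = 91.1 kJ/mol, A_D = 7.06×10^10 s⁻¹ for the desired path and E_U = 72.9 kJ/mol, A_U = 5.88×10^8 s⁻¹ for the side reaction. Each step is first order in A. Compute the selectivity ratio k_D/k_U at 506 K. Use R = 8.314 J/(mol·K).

With equal orders, S_{D/U} = k_D/k_U = (A_D/A_U)·exp[(E_U−E_D)/(RT)].
(E_U−E_D)/(RT) = (72.9−91.1)×10³/(8.314×506) = -18200/4207 = -4.326.
k_D/k_U = (7.06×10^10/5.88×10^8)·exp(-4.326) = 120.1 × 0.01322 = 1.59.

1.59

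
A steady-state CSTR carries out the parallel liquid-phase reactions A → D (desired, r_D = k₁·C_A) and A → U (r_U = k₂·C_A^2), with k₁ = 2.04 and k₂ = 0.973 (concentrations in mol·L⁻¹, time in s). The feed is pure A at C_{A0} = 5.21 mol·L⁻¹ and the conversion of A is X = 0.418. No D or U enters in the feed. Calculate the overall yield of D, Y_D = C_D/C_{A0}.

0.171

Exit C_A = C_{A0}(1−X) = 5.21×0.582 = 3.032 mol·L⁻¹.
In a CSTR the entire volume is at exit conditions, so r_D = 2.04×3.032 = 6.186 and r_U = 0.973×3.032^2 = 8.946.
Fraction of consumed A going to D: r_D/(r_D+r_U) = 0.4088.
C_D = 0.4088·C_{A0}·X = 0.4088×5.21×0.418 = 0.890 mol·L⁻¹; Y_D = C_D/C_{A0} = 0.171.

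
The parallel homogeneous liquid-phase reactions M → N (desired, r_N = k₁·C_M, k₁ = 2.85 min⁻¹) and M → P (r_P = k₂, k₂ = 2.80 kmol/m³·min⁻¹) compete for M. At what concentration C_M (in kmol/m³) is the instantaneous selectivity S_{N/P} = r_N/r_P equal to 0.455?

S_{N/P} = (k₁/k₂)·C_M ⇒ C_M = S·k₂/k₁.
= 0.455×2.80/2.85 = 0.447 kmol/m³.

0.447 kmol/m³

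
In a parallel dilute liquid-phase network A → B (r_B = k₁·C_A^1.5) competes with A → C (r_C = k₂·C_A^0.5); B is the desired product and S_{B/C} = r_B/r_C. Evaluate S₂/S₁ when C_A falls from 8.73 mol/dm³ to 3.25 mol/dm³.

S_{B/C} = (k₁/k₂)·C_A, so S₂/S₁ = (C_{A,2}/C_{A,1}).
= 3.25/8.73 = 0.372.

0.372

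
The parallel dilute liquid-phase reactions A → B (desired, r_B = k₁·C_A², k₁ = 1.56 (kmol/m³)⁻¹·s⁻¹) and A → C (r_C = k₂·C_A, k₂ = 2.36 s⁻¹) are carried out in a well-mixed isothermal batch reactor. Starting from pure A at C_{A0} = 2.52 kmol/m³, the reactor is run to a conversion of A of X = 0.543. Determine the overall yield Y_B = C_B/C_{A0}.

0.294

C_A = C_{A0}(1−X) = 1.152 kmol/m³.
Along a PFR/batch, dC_C/dC_A = −r_C/(r_B+r_C) = −k₂/(k₂+k₁·C_A).
Integrating from C_{A0} to C_A: C_C = (2.36/1.56)·ln[(2.36+1.56·2.52)/(2.36+1.56·1.15)] = 1.513·ln(6.291/4.157) = 0.6270 kmol/m³.
Then C_B = (C_{A0}−C_A) − C_C = 1.368 − 0.6270 = 0.7413 kmol/m³.
Y_B = C_B/C_{A0} = 0.7413/2.52 = 0.294.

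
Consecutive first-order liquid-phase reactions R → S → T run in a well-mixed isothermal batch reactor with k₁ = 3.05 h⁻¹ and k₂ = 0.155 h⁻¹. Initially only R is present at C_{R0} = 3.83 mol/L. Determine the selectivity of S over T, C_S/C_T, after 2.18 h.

For first-order series with pure R initially, C_S(t) = k₁C_{R0}/(k₂−k₁)·(e^(−k₁t) − e^(−k₂t)).
e^(−k₁t) = e^(−3.05×2.18) = e^(−6.649) = 0.001295; e^(−k₂t) = e^(−0.3379) = 0.7133.
C_S = 3.05×3.83/(0.155−3.05) × (0.001295−0.7133) = (-4.035)×(-0.7120) = 2.873 mol/L.
C_R = C_{R0}e^(−k₁t) = 0.004961 mol/L, so C_T = C_{R0}−C_R−C_S = 0.9522 mol/L; C_S/C_T = 3.02.

3.02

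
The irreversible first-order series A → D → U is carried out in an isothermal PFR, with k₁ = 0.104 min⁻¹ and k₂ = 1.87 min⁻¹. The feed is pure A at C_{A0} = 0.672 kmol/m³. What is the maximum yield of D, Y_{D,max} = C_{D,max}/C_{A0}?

For a first-order series the maximum intermediate yield is C_{D,max}/C_{A0} = (k₁/k₂)^[k₂/(k₂−k₁)].
= (0.104/1.87)^(1.87/(1.87−0.104)) = (0.05561)^(1.059) = 0.04691.

0.0469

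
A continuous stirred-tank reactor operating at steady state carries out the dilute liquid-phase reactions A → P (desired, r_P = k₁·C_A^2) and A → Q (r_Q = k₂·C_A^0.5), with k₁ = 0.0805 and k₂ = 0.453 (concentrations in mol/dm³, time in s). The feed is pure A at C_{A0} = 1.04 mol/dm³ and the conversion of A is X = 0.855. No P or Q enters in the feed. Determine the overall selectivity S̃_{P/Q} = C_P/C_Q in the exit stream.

Exit C_A = C_{A0}(1−X) = 1.04×0.145 = 0.1508 mol/dm³.
Rates in a CSTR are evaluated at the outlet concentration: r_P = 0.0805×0.1508^2 = 0.001831, r_Q = 0.453×0.1508^0.5 = 0.1759.
Overall selectivity = C_P/C_Q = r_Pτ/(r_Qτ) = r_P/r_Q = 0.0104.

0.0104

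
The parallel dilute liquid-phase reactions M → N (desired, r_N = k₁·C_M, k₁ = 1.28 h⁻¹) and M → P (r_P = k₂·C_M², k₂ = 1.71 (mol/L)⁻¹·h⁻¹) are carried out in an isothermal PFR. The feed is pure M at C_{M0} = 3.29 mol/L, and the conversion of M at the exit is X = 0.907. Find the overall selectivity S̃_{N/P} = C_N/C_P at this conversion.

0.508

C_M = C_{M0}(1−X) = 0.3060 mol/L.
Along a PFR/batch, dC_N/dC_M = −r_N/(r_N+r_P) = −k₁/(k₁+k₂·C_M).
Integrating from C_{M0} to C_M: C_N = (1.28/1.71)·ln[(1.28+1.71·3.29)/(1.28+1.71·0.306)] = 0.7485·ln(6.906/1.803) = 1.005 mol/L.
C_P = (C_{M0}−C_M)−C_N = 1.979 mol/L; S̃_{N/P} = 1.005/1.979 = 0.508.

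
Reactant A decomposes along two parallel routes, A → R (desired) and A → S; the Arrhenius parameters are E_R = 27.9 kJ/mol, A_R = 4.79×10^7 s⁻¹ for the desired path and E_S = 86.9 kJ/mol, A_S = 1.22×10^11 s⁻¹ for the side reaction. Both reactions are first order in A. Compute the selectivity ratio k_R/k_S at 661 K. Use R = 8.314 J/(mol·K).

k_R/k_S = (A_R/A_S)·exp[−(E_R−E_S)/(RT)] = (A_R/A_S)·exp[(E_S−E_R)/(RT)].
(E_S−E_R)/(RT) = (86.9−27.9)×10³/(8.314×661) = 59000/5496 = 10.74.
k_R/k_S = (4.79×10^7/1.22×10^11)·exp(10.74) = 3.926×10^-4 × 45980 = 18.1.

18.1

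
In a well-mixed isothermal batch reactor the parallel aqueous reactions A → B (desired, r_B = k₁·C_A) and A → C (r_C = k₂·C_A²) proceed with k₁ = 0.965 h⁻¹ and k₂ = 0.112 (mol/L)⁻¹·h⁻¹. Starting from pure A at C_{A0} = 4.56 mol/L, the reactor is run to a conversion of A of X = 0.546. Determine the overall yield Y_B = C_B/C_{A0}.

C_A = C_{A0}(1−X) = 2.070 mol/L.
Along a PFR/batch, dC_B/dC_A = −r_B/(r_B+r_C) = −k₁/(k₁+k₂·C_A).
Integrating from C_{A0} to C_A: C_B = (0.965/0.112)·ln[(0.965+0.112·4.56)/(0.965+0.112·2.07)] = 8.616·ln(1.476/1.197) = 1.805 mol/L.
Y_B = C_B/C_{A0} = 1.805/4.56 = 0.396.

0.396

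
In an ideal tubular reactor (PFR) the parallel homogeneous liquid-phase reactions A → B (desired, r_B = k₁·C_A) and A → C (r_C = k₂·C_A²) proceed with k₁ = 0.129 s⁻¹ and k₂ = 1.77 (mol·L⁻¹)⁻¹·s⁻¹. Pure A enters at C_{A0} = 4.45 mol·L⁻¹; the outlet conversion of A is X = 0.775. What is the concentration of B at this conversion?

0.105 mol·L⁻¹

C_A = C_{A0}(1−X) = 1.001 mol·L⁻¹.
Along a PFR/batch, dC_B/dC_A = −r_B/(r_B+r_C) = −k₁/(k₁+k₂·C_A).
Integrating from C_{A0} to C_A: C_B = (0.129/1.77)·ln[(0.129+1.77·4.45)/(0.129+1.77·1.00)] = 0.07288·ln(8.005/1.901) = 0.1048 mol·L⁻¹.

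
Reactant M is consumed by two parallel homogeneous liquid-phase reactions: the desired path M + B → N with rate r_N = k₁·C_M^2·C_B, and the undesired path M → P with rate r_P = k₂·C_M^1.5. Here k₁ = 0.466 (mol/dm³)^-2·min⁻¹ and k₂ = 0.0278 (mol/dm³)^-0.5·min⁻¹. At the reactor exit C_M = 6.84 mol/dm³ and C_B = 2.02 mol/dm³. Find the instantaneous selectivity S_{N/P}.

S_{N/P} = r_N/r_P = (k₁·C_M^2·C_B)/(k₂·C_M^1.5) = (k₁/k₂)·C_M^0.5·C_B.
= (0.466×6.840^2×2.020) / (0.0278×6.840^1.5) = 44.04/0.4973 = 88.6.

88.6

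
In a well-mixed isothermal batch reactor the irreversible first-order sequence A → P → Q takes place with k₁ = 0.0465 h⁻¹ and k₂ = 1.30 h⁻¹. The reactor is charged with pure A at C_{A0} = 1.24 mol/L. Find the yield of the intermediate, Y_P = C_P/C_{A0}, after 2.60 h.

0.0316

The intermediate concentration in a first-order A→B→C sequence is C_P = k₁C_{A0}(e^(−k₁t) − e^(−k₂t))/(k₂−k₁).
e^(−k₁t) = e^(−0.0465×2.60) = e^(−0.1209) = 0.8861; e^(−k₂t) = e^(−3.380) = 0.03405.
C_P = 0.0465×1.24/(1.30−0.0465) × (0.8861−0.03405) = 0.04600×0.8521 = 0.03919 mol/L.
Y_P = C_P/C_{A0} = 0.03919/1.24 = 0.0316.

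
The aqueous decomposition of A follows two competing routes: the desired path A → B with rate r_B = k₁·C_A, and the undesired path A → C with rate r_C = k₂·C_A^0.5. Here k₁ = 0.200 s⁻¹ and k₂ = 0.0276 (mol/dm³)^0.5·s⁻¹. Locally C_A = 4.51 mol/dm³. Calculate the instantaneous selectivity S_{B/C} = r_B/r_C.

S_{B/C} = r_B/r_C = (k₁·C_A)/(k₂·C_A^0.5) = (k₁/k₂)·C_A^0.5.
= (0.200×4.510) / (0.0276×4.510^0.5) = 0.9020/0.05861 = 15.4.
Since the desired path is higher order in A, keeping C_A high (PFR or concentrated feed) favours B.

15.4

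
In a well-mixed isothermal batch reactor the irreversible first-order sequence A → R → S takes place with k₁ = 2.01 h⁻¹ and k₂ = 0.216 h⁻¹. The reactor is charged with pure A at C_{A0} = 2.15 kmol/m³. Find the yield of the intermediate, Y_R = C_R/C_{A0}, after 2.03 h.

0.704

Solving the coupled first-order balances gives C_R(t) = [k₁/(k₂−k₁)]·C_{A0}·(e^(−k₁t) − e^(−k₂t)).
e^(−k₁t) = e^(−2.01×2.03) = e^(−4.080) = 0.01690; e^(−k₂t) = e^(−0.4385) = 0.6450.
C_R = 2.01×2.15/(0.216−2.01) × (0.01690−0.6450) = (-2.409)×(-0.6281) = 1.513 kmol/m³.
Y_R = C_R/C_{A0} = 1.513/2.15 = 0.704.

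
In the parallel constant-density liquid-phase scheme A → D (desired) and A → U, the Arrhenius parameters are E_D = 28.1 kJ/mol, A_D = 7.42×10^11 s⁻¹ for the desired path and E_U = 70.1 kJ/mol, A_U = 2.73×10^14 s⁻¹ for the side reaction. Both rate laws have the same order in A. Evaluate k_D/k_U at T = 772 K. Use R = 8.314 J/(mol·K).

1.89

k_D/k_U = (A_D/A_U)·exp[−(E_D−E_U)/(RT)] = (A_D/A_U)·exp[(E_U−E_D)/(RT)].
(E_U−E_D)/(RT) = (70.1−28.1)×10³/(8.314×772) = 42000/6418 = 6.544.
k_D/k_U = (7.42×10^11/2.73×10^14)·exp(6.544) = 0.002718 × 694.8 = 1.89.
Since E_D < E_U, lowering the temperature improves selectivity toward D.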